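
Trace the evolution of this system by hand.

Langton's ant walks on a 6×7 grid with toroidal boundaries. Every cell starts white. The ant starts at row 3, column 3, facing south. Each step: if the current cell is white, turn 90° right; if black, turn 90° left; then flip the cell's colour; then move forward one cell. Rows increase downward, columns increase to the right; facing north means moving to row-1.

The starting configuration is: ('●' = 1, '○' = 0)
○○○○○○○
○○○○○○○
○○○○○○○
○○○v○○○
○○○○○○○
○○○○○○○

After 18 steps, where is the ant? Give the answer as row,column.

[0] ○○○○○○○
○○○○○○○
○○○○○○○
○○○v○○○
○○○○○○○
○○○○○○○
[1] ○○○○○○○
○○○○○○○
○○○○○○○
○○<●○○○
○○○○○○○
○○○○○○○
[2] ○○○○○○○
○○○○○○○
○○^○○○○
○○●●○○○
○○○○○○○
○○○○○○○
[3] ○○○○○○○
○○○○○○○
○○●>○○○
○○●●○○○
○○○○○○○
○○○○○○○
[4] ○○○○○○○
○○○○○○○
○○●●○○○
○○●v○○○
○○○○○○○
○○○○○○○
[5] ○○○○○○○
○○○○○○○
○○●●○○○
○○●○>○○
○○○○○○○
○○○○○○○
[6] ○○○○○○○
○○○○○○○
○○●●○○○
○○●○●○○
○○○○v○○
○○○○○○○
[7] ○○○○○○○
○○○○○○○
○○●●○○○
○○●○●○○
○○○<●○○
○○○○○○○
[8] ○○○○○○○
○○○○○○○
○○●●○○○
○○●^●○○
○○○●●○○
○○○○○○○
[9] ○○○○○○○
○○○○○○○
○○●●○○○
○○●●>○○
○○○●●○○
○○○○○○○
[10] ○○○○○○○
○○○○○○○
○○●●^○○
○○●●○○○
○○○●●○○
○○○○○○○
[11] ○○○○○○○
○○○○○○○
○○●●●>○
○○●●○○○
○○○●●○○
○○○○○○○
[12] ○○○○○○○
○○○○○○○
○○●●●●○
○○●●○v○
○○○●●○○
○○○○○○○
[13] ○○○○○○○
○○○○○○○
○○●●●●○
○○●●<●○
○○○●●○○
○○○○○○○
[14] ○○○○○○○
○○○○○○○
○○●●^●○
○○●●●●○
○○○●●○○
○○○○○○○
[15] ○○○○○○○
○○○○○○○
○○●<○●○
○○●●●●○
○○○●●○○
○○○○○○○
[16] ○○○○○○○
○○○○○○○
○○●○○●○
○○●v●●○
○○○●●○○
○○○○○○○
[17] ○○○○○○○
○○○○○○○
○○●○○●○
○○●○>●○
○○○●●○○
○○○○○○○
[18] ○○○○○○○
○○○○○○○
○○●○^●○
○○●○○●○
○○○●●○○
○○○○○○○

2,4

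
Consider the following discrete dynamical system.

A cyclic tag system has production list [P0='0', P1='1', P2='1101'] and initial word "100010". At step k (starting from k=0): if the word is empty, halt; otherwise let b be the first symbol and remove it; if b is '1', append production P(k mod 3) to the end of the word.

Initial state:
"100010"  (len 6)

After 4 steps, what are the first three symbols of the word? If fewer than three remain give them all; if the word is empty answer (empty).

100

k=0  "100010"  (len 6)
k=1  "000100"  (len 6)
k=2  "00100"  (len 5)
k=3  "0100"  (len 4)
k=4  "100"  (len 3)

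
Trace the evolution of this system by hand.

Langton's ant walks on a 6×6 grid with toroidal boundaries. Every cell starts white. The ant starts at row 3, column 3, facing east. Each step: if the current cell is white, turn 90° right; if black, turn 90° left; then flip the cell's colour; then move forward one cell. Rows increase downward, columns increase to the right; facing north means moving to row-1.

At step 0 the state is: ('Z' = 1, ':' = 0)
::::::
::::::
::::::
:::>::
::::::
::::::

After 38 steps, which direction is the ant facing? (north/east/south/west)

0) ::::::
::::::
::::::
:::>::
::::::
::::::
1) ::::::
::::::
::::::
:::Z::
:::v::
::::::
2) ::::::
::::::
::::::
:::Z::
::<Z::
::::::
3) ::::::
::::::
::::::
::^Z::
::ZZ::
::::::
4) ::::::
::::::
::::::
::Z>::
::ZZ::
::::::
5) ::::::
::::::
:::^::
::Z:::
::ZZ::
::::::
6) ::::::
::::::
:::Z>:
::Z:::
::ZZ::
::::::
7) ::::::
::::::
:::ZZ:
::Z:v:
::ZZ::
::::::
8) ::::::
::::::
:::ZZ:
::Z<Z:
::ZZ::
::::::
9) ::::::
::::::
:::^Z:
::ZZZ:
::ZZ::
::::::
10) ::::::
::::::
::<:Z:
::ZZZ:
::ZZ::
::::::
11) ::::::
::^:::
::Z:Z:
::ZZZ:
::ZZ::
::::::
12) ::::::
::Z>::
::Z:Z:
::ZZZ:
::ZZ::
::::::
13) ::::::
::ZZ::
::ZvZ:
::ZZZ:
::ZZ::
::::::
14) ::::::
::ZZ::
::<ZZ:
::ZZZ:
::ZZ::
::::::
15) ::::::
::ZZ::
:::ZZ:
::vZZ:
::ZZ::
::::::
16) ::::::
::ZZ::
:::ZZ:
:::>Z:
::ZZ::
::::::
17) ::::::
::ZZ::
:::^Z:
::::Z:
::ZZ::
::::::
18) ::::::
::ZZ::
::<:Z:
::::Z:
::ZZ::
::::::
19) ::::::
::^Z::
::Z:Z:
::::Z:
::ZZ::
::::::
20) ::::::
:<:Z::
::Z:Z:
::::Z:
::ZZ::
::::::
21) :^::::
:Z:Z::
::Z:Z:
::::Z:
::ZZ::
::::::
22) :Z>:::
:Z:Z::
::Z:Z:
::::Z:
::ZZ::
::::::
23) :ZZ:::
:ZvZ::
::Z:Z:
::::Z:
::ZZ::
::::::
24) :ZZ:::
:<ZZ::
::Z:Z:
::::Z:
::ZZ::
::::::
25) :ZZ:::
::ZZ::
:vZ:Z:
::::Z:
::ZZ::
::::::
26) :ZZ:::
::ZZ::
<ZZ:Z:
::::Z:
::ZZ::
::::::
27) :ZZ:::
^:ZZ::
ZZZ:Z:
::::Z:
::ZZ::
::::::
28) :ZZ:::
Z>ZZ::
ZZZ:Z:
::::Z:
::ZZ::
::::::
29) :ZZ:::
ZZZZ::
ZvZ:Z:
::::Z:
::ZZ::
::::::
30) :ZZ:::
ZZZZ::
Z:>:Z:
::::Z:
::ZZ::
::::::
31) :ZZ:::
ZZ^Z::
Z:::Z:
::::Z:
::ZZ::
::::::
32) :ZZ:::
Z<:Z::
Z:::Z:
::::Z:
::ZZ::
::::::
33) :ZZ:::
Z::Z::
Zv::Z:
::::Z:
::ZZ::
::::::
34) :ZZ:::
Z::Z::
<Z::Z:
::::Z:
::ZZ::
::::::
35) :ZZ:::
Z::Z::
:Z::Z:
v:::Z:
::ZZ::
::::::
36) :ZZ:::
Z::Z::
:Z::Z:
Z:::Z<
::ZZ::
::::::
37) :ZZ:::
Z::Z::
:Z::Z^
Z:::ZZ
::ZZ::
::::::
38) :ZZ:::
Z::Z::
>Z::ZZ
Z:::ZZ
::ZZ::
::::::

east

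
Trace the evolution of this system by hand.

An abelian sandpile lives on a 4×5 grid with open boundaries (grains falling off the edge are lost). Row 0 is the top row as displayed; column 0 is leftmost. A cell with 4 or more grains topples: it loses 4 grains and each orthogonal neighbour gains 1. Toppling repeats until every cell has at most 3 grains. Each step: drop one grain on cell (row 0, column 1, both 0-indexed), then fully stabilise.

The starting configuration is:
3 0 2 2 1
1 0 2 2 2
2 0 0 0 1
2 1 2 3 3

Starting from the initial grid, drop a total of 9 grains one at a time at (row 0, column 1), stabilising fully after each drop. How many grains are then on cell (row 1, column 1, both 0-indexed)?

2

0) 3 0 2 2 1
1 0 2 2 2
2 0 0 0 1
2 1 2 3 3
1) 3 1 2 2 1
1 0 2 2 2
2 0 0 0 1
2 1 2 3 3
2) 3 2 2 2 1
1 0 2 2 2
2 0 0 0 1
2 1 2 3 3
3) 3 3 2 2 1
1 0 2 2 2
2 0 0 0 1
2 1 2 3 3
4) 0 1 3 2 1
2 1 2 2 2
2 0 0 0 1
2 1 2 3 3
5) 0 2 3 2 1
2 1 2 2 2
2 0 0 0 1
2 1 2 3 3
6) 0 3 3 2 1
2 1 2 2 2
2 0 0 0 1
2 1 2 3 3
7) 1 1 0 3 1
2 2 3 2 2
2 0 0 0 1
2 1 2 3 3
8) 1 2 0 3 1
2 2 3 2 2
2 0 0 0 1
2 1 2 3 3
9) 1 3 0 3 1
2 2 3 2 2
2 0 0 0 1
2 1 2 3 3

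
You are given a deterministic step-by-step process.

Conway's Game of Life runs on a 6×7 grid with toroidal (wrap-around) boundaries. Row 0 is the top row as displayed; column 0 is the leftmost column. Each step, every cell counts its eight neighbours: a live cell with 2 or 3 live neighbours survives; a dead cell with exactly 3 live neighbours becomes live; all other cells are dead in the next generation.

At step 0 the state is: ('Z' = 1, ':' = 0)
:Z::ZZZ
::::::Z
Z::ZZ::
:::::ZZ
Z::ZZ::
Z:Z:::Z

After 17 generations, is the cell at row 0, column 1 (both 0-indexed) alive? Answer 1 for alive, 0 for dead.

k=0  :Z::ZZZ
::::::Z
Z::ZZ::
:::::ZZ
Z::ZZ::
Z:Z:::Z
k=1  :Z:::::
:::Z::Z
Z:::Z::
Z::::ZZ
ZZ:ZZ::
::Z::::
k=2  ::Z::::
Z::::::
Z:::Z::
:::Z:Z:
ZZZZZZ:
Z:ZZ:::
k=3  ::ZZ:::
:Z:::::
::::Z:Z
Z::::Z:
Z::::Z:
Z:::::Z
k=4  ZZZ::::
::ZZ:::
Z::::ZZ
Z:::ZZ:
ZZ:::Z:
ZZ::::Z
k=5  :::Z::Z
::ZZ:::
ZZ:Z:Z:
::::Z::
::::ZZ:
:::::::
k=6  ::ZZ:::
ZZ:Z::Z
:Z:Z:::
:::Z::Z
::::ZZ:
::::ZZ:
k=7  ZZZZ:ZZ
ZZ:ZZ::
:Z:ZZ:Z
::ZZ:Z:
:::Z::Z
:::::Z:
k=8  :::Z:Z:
:::::::
:Z::::Z
Z::::ZZ
::ZZ:ZZ
:Z:Z:Z:
k=9  ::Z::::
:::::::
:::::ZZ
:ZZ:Z::
:ZZZ:::
:::Z:Z:
k=10  :::::::
:::::::
:::::Z:
ZZ::ZZ:
:Z:::::
:Z:ZZ::
k=11  :::::::
:::::::
::::ZZZ
ZZ::ZZZ
:Z:Z:Z:
::Z::::
k=12  :::::::
:::::Z:
::::Z::
:ZZZ:::
:Z:Z:Z:
::Z::::
k=13  :::::::
:::::::
::ZZZ::
:Z:Z:::
:Z:ZZ::
::Z::::
k=14  :::::::
:::Z:::
::ZZZ::
:Z:::::
:Z:ZZ::
::ZZ:::
k=15  ::ZZ:::
::ZZZ::
::ZZZ::
:Z:::::
:Z:ZZ::
::ZZZ::
k=16  :Z:::::
:Z:::::
:Z::Z::
:Z:::::
:Z::Z::
:Z:::::
k=17  ZZZ::::
ZZZ::::
ZZZ::::
ZZZ::::
ZZZ::::
ZZZ::::

1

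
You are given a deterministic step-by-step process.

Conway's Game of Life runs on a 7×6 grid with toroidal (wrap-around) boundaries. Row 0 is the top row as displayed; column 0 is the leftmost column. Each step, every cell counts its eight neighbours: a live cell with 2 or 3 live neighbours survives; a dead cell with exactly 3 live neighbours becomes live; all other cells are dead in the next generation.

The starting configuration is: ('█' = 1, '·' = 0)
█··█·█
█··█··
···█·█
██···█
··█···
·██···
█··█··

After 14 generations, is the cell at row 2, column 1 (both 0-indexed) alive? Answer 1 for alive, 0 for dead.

0

step 0: █··█·█
█··█··
···█·█
██···█
··█···
·██···
█··█··
step 1: ████·█
█·██··
·██··█
███·██
··█···
·███··
█··███
step 2: ······
······
······
····██
····██
██···█
······
step 3: ······
······
······
····██
······
█···██
█·····
step 4: ······
······
······
······
█·····
█····█
█·····
step 5: ······
······
······
······
█····█
██···█
█····█
step 6: ······
······
······
······
·█···█
·█··█·
·█···█
step 7: ······
······
······
······
█·····
·██·██
█·····
step 8: ······
······
······
······
██···█
·█···█
██···█
step 9: █·····
······
······
█·····
·█···█
··█·█·
·█···█
step 10: █·····
······
······
█·····
██···█
·██·██
██···█
step 11: ██···█
······
······
██···█
··█·█·
··█·█·
··█·█·
step 12: ██···█
█·····
█·····
██···█
█·█·█·
·██·██
█·█·█·
step 13: ······
······
······
······
··█·█·
··█·█·
··█·█·
step 14: ······
······
······
······
······
·██·██
······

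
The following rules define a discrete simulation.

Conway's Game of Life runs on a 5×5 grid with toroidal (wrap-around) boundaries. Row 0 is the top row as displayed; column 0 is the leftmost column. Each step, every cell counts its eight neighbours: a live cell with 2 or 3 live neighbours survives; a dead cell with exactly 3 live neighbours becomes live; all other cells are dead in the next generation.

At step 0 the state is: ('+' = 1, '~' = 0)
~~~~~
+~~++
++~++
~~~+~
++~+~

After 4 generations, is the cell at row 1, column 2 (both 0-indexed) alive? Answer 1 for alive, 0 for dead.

0

gen 0: ~~~~~
+~~++
++~++
~~~+~
++~+~
gen 1: ~+++~
~+++~
~+~~~
~~~+~
~~+~+
gen 2: +~~~+
+~~+~
~+~+~
~~++~
~+~~+
gen 3: ~+~+~
++++~
~+~+~
++~++
~++~+
gen 4: ~~~~~
+~~+~
~~~~~
~~~~~
~~~~~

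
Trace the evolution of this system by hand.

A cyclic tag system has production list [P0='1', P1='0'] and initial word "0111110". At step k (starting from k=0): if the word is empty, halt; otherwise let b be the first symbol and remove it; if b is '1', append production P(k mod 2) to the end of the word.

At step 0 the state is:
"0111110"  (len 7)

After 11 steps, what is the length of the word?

3

gen 0: "0111110"  (len 7)
gen 1: "111110"  (len 6)
gen 2: "111100"  (len 6)
gen 3: "111001"  (len 6)
gen 4: "110010"  (len 6)
gen 5: "100101"  (len 6)
gen 6: "001010"  (len 6)
gen 7: "01010"  (len 5)
gen 8: "1010"  (len 4)
gen 9: "0101"  (len 4)
gen 10: "101"  (len 3)
gen 11: "011"  (len 3)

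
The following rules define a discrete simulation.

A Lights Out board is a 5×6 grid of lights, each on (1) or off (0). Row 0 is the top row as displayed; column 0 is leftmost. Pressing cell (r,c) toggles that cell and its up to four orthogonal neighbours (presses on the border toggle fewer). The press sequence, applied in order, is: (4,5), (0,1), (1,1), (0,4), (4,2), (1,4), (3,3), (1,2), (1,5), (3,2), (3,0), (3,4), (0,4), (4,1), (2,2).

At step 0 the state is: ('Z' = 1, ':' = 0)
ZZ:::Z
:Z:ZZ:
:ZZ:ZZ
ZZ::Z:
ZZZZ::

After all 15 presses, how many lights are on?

15

gen 0: ZZ:::Z
:Z:ZZ:
:ZZ:ZZ
ZZ::Z:
ZZZZ::
gen 1: ZZ:::Z
:Z:ZZ:
:ZZ:ZZ
ZZ::ZZ
ZZZZZZ
gen 2: ::Z::Z
:::ZZ:
:ZZ:ZZ
ZZ::ZZ
ZZZZZZ
gen 3: :ZZ::Z
ZZZZZ:
::Z:ZZ
ZZ::ZZ
ZZZZZZ
gen 4: :ZZZZ:
ZZZZ::
::Z:ZZ
ZZ::ZZ
ZZZZZZ
gen 5: :ZZZZ:
ZZZZ::
::Z:ZZ
ZZZ:ZZ
Z:::ZZ
gen 6: :ZZZ::
ZZZ:ZZ
::Z::Z
ZZZ:ZZ
Z:::ZZ
gen 7: :ZZZ::
ZZZ:ZZ
::ZZ:Z
ZZ:Z:Z
Z::ZZZ
gen 8: :Z:Z::
Z::ZZZ
:::Z:Z
ZZ:Z:Z
Z::ZZZ
gen 9: :Z:Z:Z
Z::Z::
:::Z::
ZZ:Z:Z
Z::ZZZ
gen 10: :Z:Z:Z
Z::Z::
::ZZ::
Z:Z::Z
Z:ZZZZ
gen 11: :Z:Z:Z
Z::Z::
Z:ZZ::
:ZZ::Z
::ZZZZ
gen 12: :Z:Z:Z
Z::Z::
Z:ZZZ:
:ZZZZ:
::ZZ:Z
gen 13: :Z::Z:
Z::ZZ:
Z:ZZZ:
:ZZZZ:
::ZZ:Z
gen 14: :Z::Z:
Z::ZZ:
Z:ZZZ:
::ZZZ:
ZZ:Z:Z
gen 15: :Z::Z:
Z:ZZZ:
ZZ::Z:
:::ZZ:
ZZ:Z:Z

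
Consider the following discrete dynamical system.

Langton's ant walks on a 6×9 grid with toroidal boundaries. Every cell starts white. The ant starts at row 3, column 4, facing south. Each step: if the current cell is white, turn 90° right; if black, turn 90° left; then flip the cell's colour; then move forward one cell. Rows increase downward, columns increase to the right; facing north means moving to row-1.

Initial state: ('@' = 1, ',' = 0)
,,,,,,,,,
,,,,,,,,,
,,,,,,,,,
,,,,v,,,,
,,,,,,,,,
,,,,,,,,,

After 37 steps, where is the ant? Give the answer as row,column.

t=0: ,,,,,,,,,
,,,,,,,,,
,,,,,,,,,
,,,,v,,,,
,,,,,,,,,
,,,,,,,,,
t=1: ,,,,,,,,,
,,,,,,,,,
,,,,,,,,,
,,,<@,,,,
,,,,,,,,,
,,,,,,,,,
t=2: ,,,,,,,,,
,,,,,,,,,
,,,^,,,,,
,,,@@,,,,
,,,,,,,,,
,,,,,,,,,
t=3: ,,,,,,,,,
,,,,,,,,,
,,,@>,,,,
,,,@@,,,,
,,,,,,,,,
,,,,,,,,,
t=4: ,,,,,,,,,
,,,,,,,,,
,,,@@,,,,
,,,@v,,,,
,,,,,,,,,
,,,,,,,,,
t=5: ,,,,,,,,,
,,,,,,,,,
,,,@@,,,,
,,,@,>,,,
,,,,,,,,,
,,,,,,,,,
t=6: ,,,,,,,,,
,,,,,,,,,
,,,@@,,,,
,,,@,@,,,
,,,,,v,,,
,,,,,,,,,
t=7: ,,,,,,,,,
,,,,,,,,,
,,,@@,,,,
,,,@,@,,,
,,,,<@,,,
,,,,,,,,,
t=8: ,,,,,,,,,
,,,,,,,,,
,,,@@,,,,
,,,@^@,,,
,,,,@@,,,
,,,,,,,,,
t=9: ,,,,,,,,,
,,,,,,,,,
,,,@@,,,,
,,,@@>,,,
,,,,@@,,,
,,,,,,,,,
t=10: ,,,,,,,,,
,,,,,,,,,
,,,@@^,,,
,,,@@,,,,
,,,,@@,,,
,,,,,,,,,
t=11: ,,,,,,,,,
,,,,,,,,,
,,,@@@>,,
,,,@@,,,,
,,,,@@,,,
,,,,,,,,,
t=12: ,,,,,,,,,
,,,,,,,,,
,,,@@@@,,
,,,@@,v,,
,,,,@@,,,
,,,,,,,,,
t=13: ,,,,,,,,,
,,,,,,,,,
,,,@@@@,,
,,,@@<@,,
,,,,@@,,,
,,,,,,,,,
t=14: ,,,,,,,,,
,,,,,,,,,
,,,@@^@,,
,,,@@@@,,
,,,,@@,,,
,,,,,,,,,
t=15: ,,,,,,,,,
,,,,,,,,,
,,,@<,@,,
,,,@@@@,,
,,,,@@,,,
,,,,,,,,,
t=16: ,,,,,,,,,
,,,,,,,,,
,,,@,,@,,
,,,@v@@,,
,,,,@@,,,
,,,,,,,,,
t=17: ,,,,,,,,,
,,,,,,,,,
,,,@,,@,,
,,,@,>@,,
,,,,@@,,,
,,,,,,,,,
t=18: ,,,,,,,,,
,,,,,,,,,
,,,@,^@,,
,,,@,,@,,
,,,,@@,,,
,,,,,,,,,
t=19: ,,,,,,,,,
,,,,,,,,,
,,,@,@>,,
,,,@,,@,,
,,,,@@,,,
,,,,,,,,,
t=20: ,,,,,,,,,
,,,,,,^,,
,,,@,@,,,
,,,@,,@,,
,,,,@@,,,
,,,,,,,,,
t=21: ,,,,,,,,,
,,,,,,@>,
,,,@,@,,,
,,,@,,@,,
,,,,@@,,,
,,,,,,,,,
t=22: ,,,,,,,,,
,,,,,,@@,
,,,@,@,v,
,,,@,,@,,
,,,,@@,,,
,,,,,,,,,
t=23: ,,,,,,,,,
,,,,,,@@,
,,,@,@<@,
,,,@,,@,,
,,,,@@,,,
,,,,,,,,,
t=24: ,,,,,,,,,
,,,,,,^@,
,,,@,@@@,
,,,@,,@,,
,,,,@@,,,
,,,,,,,,,
t=25: ,,,,,,,,,
,,,,,<,@,
,,,@,@@@,
,,,@,,@,,
,,,,@@,,,
,,,,,,,,,
t=26: ,,,,,^,,,
,,,,,@,@,
,,,@,@@@,
,,,@,,@,,
,,,,@@,,,
,,,,,,,,,
t=27: ,,,,,@>,,
,,,,,@,@,
,,,@,@@@,
,,,@,,@,,
,,,,@@,,,
,,,,,,,,,
t=28: ,,,,,@@,,
,,,,,@v@,
,,,@,@@@,
,,,@,,@,,
,,,,@@,,,
,,,,,,,,,
t=29: ,,,,,@@,,
,,,,,<@@,
,,,@,@@@,
,,,@,,@,,
,,,,@@,,,
,,,,,,,,,
t=30: ,,,,,@@,,
,,,,,,@@,
,,,@,v@@,
,,,@,,@,,
,,,,@@,,,
,,,,,,,,,
t=31: ,,,,,@@,,
,,,,,,@@,
,,,@,,>@,
,,,@,,@,,
,,,,@@,,,
,,,,,,,,,
t=32: ,,,,,@@,,
,,,,,,^@,
,,,@,,,@,
,,,@,,@,,
,,,,@@,,,
,,,,,,,,,
t=33: ,,,,,@@,,
,,,,,<,@,
,,,@,,,@,
,,,@,,@,,
,,,,@@,,,
,,,,,,,,,
t=34: ,,,,,^@,,
,,,,,@,@,
,,,@,,,@,
,,,@,,@,,
,,,,@@,,,
,,,,,,,,,
t=35: ,,,,<,@,,
,,,,,@,@,
,,,@,,,@,
,,,@,,@,,
,,,,@@,,,
,,,,,,,,,
t=36: ,,,,@,@,,
,,,,,@,@,
,,,@,,,@,
,,,@,,@,,
,,,,@@,,,
,,,,^,,,,
t=37: ,,,,@,@,,
,,,,,@,@,
,,,@,,,@,
,,,@,,@,,
,,,,@@,,,
,,,,@>,,,

5,5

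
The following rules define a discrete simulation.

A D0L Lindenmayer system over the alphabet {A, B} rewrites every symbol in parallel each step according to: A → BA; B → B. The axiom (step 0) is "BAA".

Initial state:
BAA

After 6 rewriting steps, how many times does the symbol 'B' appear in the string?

k=0  BAA
k=1  BBABA
k=2  BBBABBA
k=3  BBBBABBBA
k=4  BBBBBABBBBA
k=5  BBBBBBABBBBBA
k=6  BBBBBBBABBBBBBA

13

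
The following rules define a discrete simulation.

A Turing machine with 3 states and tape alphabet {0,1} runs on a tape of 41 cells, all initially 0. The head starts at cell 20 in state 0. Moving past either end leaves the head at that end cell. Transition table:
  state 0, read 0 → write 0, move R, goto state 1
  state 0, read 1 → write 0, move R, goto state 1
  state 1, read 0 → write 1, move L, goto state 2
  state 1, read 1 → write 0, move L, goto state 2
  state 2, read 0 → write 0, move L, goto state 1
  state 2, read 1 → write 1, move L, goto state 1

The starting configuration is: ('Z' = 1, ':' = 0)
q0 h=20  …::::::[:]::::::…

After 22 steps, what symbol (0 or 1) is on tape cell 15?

1

[0] q0 h=20  …::::::[:]::::::…
[1] q1 h=21  …::::::[:]::::::…
[2] q2 h=20  …::::::[:]Z:::::…
[3] q1 h=19  …::::::[:]:Z::::…
[4] q2 h=18  …::::::[:]Z:Z:::…
[5] q1 h=17  …::::::[:]:Z:Z::…
[6] q2 h=16  …::::::[:]Z:Z:Z:…
[7] q1 h=15  …::::::[:]:Z:Z:Z…
[8] q2 h=14  …::::::[:]Z:Z:Z:…
[9] q1 h=13  …::::::[:]:Z:Z:Z…
[10] q2 h=12  …::::::[:]Z:Z:Z:…
[11] q1 h=11  …::::::[:]:Z:Z:Z…
[12] q2 h=10  …::::::[:]Z:Z:Z:…
[13] q1 h= 9  …::::::[:]:Z:Z:Z…
[14] q2 h= 8  …::::::[:]Z:Z:Z:…
[15] q1 h= 7  …::::::[:]:Z:Z:Z…
[16] q2 h= 6  |::::::[:]Z:Z:Z:…
[17] q1 h= 5  |:::::[:]:Z:Z:Z…
[18] q2 h= 4  |::::[:]Z:Z:Z:…
[19] q1 h= 3  |:::[:]:Z:Z:Z…
[20] q2 h= 2  |::[:]Z:Z:Z:…
[21] q1 h= 1  |:[:]:Z:Z:Z…
[22] q2 h= 0  |[:]Z:Z:Z:…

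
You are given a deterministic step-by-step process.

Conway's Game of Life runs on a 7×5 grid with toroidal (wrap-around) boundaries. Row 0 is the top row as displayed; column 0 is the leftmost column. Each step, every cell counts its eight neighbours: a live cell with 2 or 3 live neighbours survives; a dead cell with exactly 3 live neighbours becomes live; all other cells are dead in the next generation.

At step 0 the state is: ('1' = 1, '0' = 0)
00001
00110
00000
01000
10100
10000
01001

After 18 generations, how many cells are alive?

18

t=0: 00001
00110
00000
01000
10100
10000
01001
t=1: 10101
00010
00100
01000
10000
10001
00001
t=2: 10001
01111
00100
01000
11001
10001
01000
t=3: 00001
01101
10000
01100
01001
00001
01000
t=4: 01110
01011
10010
01100
01110
00000
10000
t=5: 01010
01000
10010
10001
01010
01100
01100
t=6: 11000
11001
11000
11110
01011
10010
10010
t=7: 00100
00101
00010
00010
00000
11010
10100
t=8: 00100
00100
00111
00000
00101
11101
10111
t=9: 00101
01100
00110
00101
00101
00000
00000
t=10: 01110
01000
00000
01101
00000
00000
00000
t=11: 01100
01000
11100
00000
00000
00000
00100
t=12: 01100
00000
11100
01000
00000
00000
01100
t=13: 01100
10000
11100
11100
00000
00000
01100
t=14: 10100
10000
00101
10100
01000
00000
01100
t=15: 10100
10011
10011
10110
01000
01100
01100
t=16: 10100
00100
00000
10110
10010
10000
10010
t=17: 00111
01000
01110
01110
10110
11000
10000
t=18: 11111
11001
10010
10000
10010
10100
10110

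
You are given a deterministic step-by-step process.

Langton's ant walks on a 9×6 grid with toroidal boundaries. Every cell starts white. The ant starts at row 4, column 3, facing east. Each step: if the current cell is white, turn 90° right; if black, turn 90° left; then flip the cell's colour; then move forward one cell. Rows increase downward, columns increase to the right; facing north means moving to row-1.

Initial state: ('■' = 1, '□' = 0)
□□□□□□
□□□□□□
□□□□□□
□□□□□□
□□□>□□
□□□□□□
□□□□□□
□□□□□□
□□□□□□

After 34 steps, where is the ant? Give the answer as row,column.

3,0

step 0: □□□□□□
□□□□□□
□□□□□□
□□□□□□
□□□>□□
□□□□□□
□□□□□□
□□□□□□
□□□□□□
step 1: □□□□□□
□□□□□□
□□□□□□
□□□□□□
□□□■□□
□□□v□□
□□□□□□
□□□□□□
□□□□□□
step 2: □□□□□□
□□□□□□
□□□□□□
□□□□□□
□□□■□□
□□<■□□
□□□□□□
□□□□□□
□□□□□□
step 3: □□□□□□
□□□□□□
□□□□□□
□□□□□□
□□^■□□
□□■■□□
□□□□□□
□□□□□□
□□□□□□
step 4: □□□□□□
□□□□□□
□□□□□□
□□□□□□
□□■>□□
□□■■□□
□□□□□□
□□□□□□
□□□□□□
step 5: □□□□□□
□□□□□□
□□□□□□
□□□^□□
□□■□□□
□□■■□□
□□□□□□
□□□□□□
□□□□□□
step 6: □□□□□□
□□□□□□
□□□□□□
□□□■>□
□□■□□□
□□■■□□
□□□□□□
□□□□□□
□□□□□□
step 7: □□□□□□
□□□□□□
□□□□□□
□□□■■□
□□■□v□
□□■■□□
□□□□□□
□□□□□□
□□□□□□
step 8: □□□□□□
□□□□□□
□□□□□□
□□□■■□
□□■<■□
□□■■□□
□□□□□□
□□□□□□
□□□□□□
step 9: □□□□□□
□□□□□□
□□□□□□
□□□^■□
□□■■■□
□□■■□□
□□□□□□
□□□□□□
□□□□□□
step 10: □□□□□□
□□□□□□
□□□□□□
□□<□■□
□□■■■□
□□■■□□
□□□□□□
□□□□□□
□□□□□□
step 11: □□□□□□
□□□□□□
□□^□□□
□□■□■□
□□■■■□
□□■■□□
□□□□□□
□□□□□□
□□□□□□
step 12: □□□□□□
□□□□□□
□□■>□□
□□■□■□
□□■■■□
□□■■□□
□□□□□□
□□□□□□
□□□□□□
step 13: □□□□□□
□□□□□□
□□■■□□
□□■v■□
□□■■■□
□□■■□□
□□□□□□
□□□□□□
□□□□□□
step 14: □□□□□□
□□□□□□
□□■■□□
□□<■■□
□□■■■□
□□■■□□
□□□□□□
□□□□□□
□□□□□□
step 15: □□□□□□
□□□□□□
□□■■□□
□□□■■□
□□v■■□
□□■■□□
□□□□□□
□□□□□□
□□□□□□
step 16: □□□□□□
□□□□□□
□□■■□□
□□□■■□
□□□>■□
□□■■□□
□□□□□□
□□□□□□
□□□□□□
step 17: □□□□□□
□□□□□□
□□■■□□
□□□^■□
□□□□■□
□□■■□□
□□□□□□
□□□□□□
□□□□□□
step 18: □□□□□□
□□□□□□
□□■■□□
□□<□■□
□□□□■□
□□■■□□
□□□□□□
□□□□□□
□□□□□□
step 19: □□□□□□
□□□□□□
□□^■□□
□□■□■□
□□□□■□
□□■■□□
□□□□□□
□□□□□□
□□□□□□
step 20: □□□□□□
□□□□□□
□<□■□□
□□■□■□
□□□□■□
□□■■□□
□□□□□□
□□□□□□
□□□□□□
step 21: □□□□□□
□^□□□□
□■□■□□
□□■□■□
□□□□■□
□□■■□□
□□□□□□
□□□□□□
□□□□□□
step 22: □□□□□□
□■>□□□
□■□■□□
□□■□■□
□□□□■□
□□■■□□
□□□□□□
□□□□□□
□□□□□□
step 23: □□□□□□
□■■□□□
□■v■□□
□□■□■□
□□□□■□
□□■■□□
□□□□□□
□□□□□□
□□□□□□
step 24: □□□□□□
□■■□□□
□<■■□□
□□■□■□
□□□□■□
□□■■□□
□□□□□□
□□□□□□
□□□□□□
step 25: □□□□□□
□■■□□□
□□■■□□
□v■□■□
□□□□■□
□□■■□□
□□□□□□
□□□□□□
□□□□□□
step 26: □□□□□□
□■■□□□
□□■■□□
<■■□■□
□□□□■□
□□■■□□
□□□□□□
□□□□□□
□□□□□□
step 27: □□□□□□
□■■□□□
^□■■□□
■■■□■□
□□□□■□
□□■■□□
□□□□□□
□□□□□□
□□□□□□
step 28: □□□□□□
□■■□□□
■>■■□□
■■■□■□
□□□□■□
□□■■□□
□□□□□□
□□□□□□
□□□□□□
step 29: □□□□□□
□■■□□□
■■■■□□
■v■□■□
□□□□■□
□□■■□□
□□□□□□
□□□□□□
□□□□□□
step 30: □□□□□□
□■■□□□
■■■■□□
■□>□■□
□□□□■□
□□■■□□
□□□□□□
□□□□□□
□□□□□□
step 31: □□□□□□
□■■□□□
■■^■□□
■□□□■□
□□□□■□
□□■■□□
□□□□□□
□□□□□□
□□□□□□
step 32: □□□□□□
□■■□□□
■<□■□□
■□□□■□
□□□□■□
□□■■□□
□□□□□□
□□□□□□
□□□□□□
step 33: □□□□□□
□■■□□□
■□□■□□
■v□□■□
□□□□■□
□□■■□□
□□□□□□
□□□□□□
□□□□□□
step 34: □□□□□□
□■■□□□
■□□■□□
<■□□■□
□□□□■□
□□■■□□
□□□□□□
□□□□□□
□□□□□□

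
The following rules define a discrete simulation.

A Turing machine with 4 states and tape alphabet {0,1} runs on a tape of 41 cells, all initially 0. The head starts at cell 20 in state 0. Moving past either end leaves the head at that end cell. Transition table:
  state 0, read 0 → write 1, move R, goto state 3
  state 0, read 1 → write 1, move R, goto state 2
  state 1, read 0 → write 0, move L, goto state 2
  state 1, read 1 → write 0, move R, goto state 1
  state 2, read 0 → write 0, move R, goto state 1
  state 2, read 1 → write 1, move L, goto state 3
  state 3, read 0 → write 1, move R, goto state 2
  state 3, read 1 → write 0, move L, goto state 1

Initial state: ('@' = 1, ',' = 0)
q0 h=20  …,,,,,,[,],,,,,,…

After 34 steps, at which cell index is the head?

22

0) q0 h=20  …,,,,,,[,],,,,,,…
1) q3 h=21  …,,,,,@[,],,,,,,…
2) q2 h=22  …,,,,@@[,],,,,,,…
3) q1 h=23  …,,,@@,[,],,,,,,…
4) q2 h=22  …,,,,@@[,],,,,,,…
5) q1 h=23  …,,,@@,[,],,,,,,…
6) q2 h=22  …,,,,@@[,],,,,,,…
7) q1 h=23  …,,,@@,[,],,,,,,…
8) q2 h=22  …,,,,@@[,],,,,,,…
9) q1 h=23  …,,,@@,[,],,,,,,…
10) q2 h=22  …,,,,@@[,],,,,,,…
11) q1 h=23  …,,,@@,[,],,,,,,…
12) q2 h=22  …,,,,@@[,],,,,,,…
13) q1 h=23  …,,,@@,[,],,,,,,…
14) q2 h=22  …,,,,@@[,],,,,,,…
15) q1 h=23  …,,,@@,[,],,,,,,…
16) q2 h=22  …,,,,@@[,],,,,,,…
17) q1 h=23  …,,,@@,[,],,,,,,…
18) q2 h=22  …,,,,@@[,],,,,,,…
19) q1 h=23  …,,,@@,[,],,,,,,…
20) q2 h=22  …,,,,@@[,],,,,,,…
21) q1 h=23  …,,,@@,[,],,,,,,…
22) q2 h=22  …,,,,@@[,],,,,,,…
23) q1 h=23  …,,,@@,[,],,,,,,…
24) q2 h=22  …,,,,@@[,],,,,,,…
25) q1 h=23  …,,,@@,[,],,,,,,…
26) q2 h=22  …,,,,@@[,],,,,,,…
27) q1 h=23  …,,,@@,[,],,,,,,…
28) q2 h=22  …,,,,@@[,],,,,,,…
29) q1 h=23  …,,,@@,[,],,,,,,…
30) q2 h=22  …,,,,@@[,],,,,,,…
31) q1 h=23  …,,,@@,[,],,,,,,…
32) q2 h=22  …,,,,@@[,],,,,,,…
33) q1 h=23  …,,,@@,[,],,,,,,…
34) q2 h=22  …,,,,@@[,],,,,,,…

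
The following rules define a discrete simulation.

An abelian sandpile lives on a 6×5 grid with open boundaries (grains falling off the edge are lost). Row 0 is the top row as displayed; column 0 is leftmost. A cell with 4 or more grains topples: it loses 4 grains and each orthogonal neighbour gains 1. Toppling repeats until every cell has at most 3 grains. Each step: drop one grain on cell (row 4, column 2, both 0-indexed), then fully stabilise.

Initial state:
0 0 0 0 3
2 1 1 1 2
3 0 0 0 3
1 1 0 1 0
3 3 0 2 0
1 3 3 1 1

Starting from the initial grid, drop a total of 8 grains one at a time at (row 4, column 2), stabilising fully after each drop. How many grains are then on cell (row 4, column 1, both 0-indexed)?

step 0: 0 0 0 0 3
2 1 1 1 2
3 0 0 0 3
1 1 0 1 0
3 3 0 2 0
1 3 3 1 1
step 1: 0 0 0 0 3
2 1 1 1 2
3 0 0 0 3
1 1 0 1 0
3 3 1 2 0
1 3 3 1 1
step 2: 0 0 0 0 3
2 1 1 1 2
3 0 0 0 3
1 1 0 1 0
3 3 2 2 0
1 3 3 1 1
step 3: 0 0 0 0 3
2 1 1 1 2
3 0 0 0 3
1 1 0 1 0
3 3 3 2 0
1 3 3 1 1
step 4: 0 0 0 0 3
2 1 1 1 2
3 0 0 0 3
2 2 1 1 0
0 2 2 3 0
3 1 1 2 1
step 5: 0 0 0 0 3
2 1 1 1 2
3 0 0 0 3
2 2 1 1 0
0 2 3 3 0
3 1 1 2 1
step 6: 0 0 0 0 3
2 1 1 1 2
3 0 0 0 3
2 2 2 2 0
0 3 1 0 1
3 1 2 3 1
step 7: 0 0 0 0 3
2 1 1 1 2
3 0 0 0 3
2 2 2 2 0
0 3 2 0 1
3 1 2 3 1
step 8: 0 0 0 0 3
2 1 1 1 2
3 0 0 0 3
2 2 2 2 0
0 3 3 0 1
3 1 2 3 1

3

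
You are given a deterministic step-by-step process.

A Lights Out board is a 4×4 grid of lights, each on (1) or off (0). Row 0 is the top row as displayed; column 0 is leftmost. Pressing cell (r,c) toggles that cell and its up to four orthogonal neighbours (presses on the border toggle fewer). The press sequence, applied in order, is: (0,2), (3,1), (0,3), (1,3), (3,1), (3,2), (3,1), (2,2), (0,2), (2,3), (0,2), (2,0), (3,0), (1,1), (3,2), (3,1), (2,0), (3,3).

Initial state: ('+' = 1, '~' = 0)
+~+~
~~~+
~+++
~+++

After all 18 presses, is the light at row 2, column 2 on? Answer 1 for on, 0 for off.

1

step 0: +~+~
~~~+
~+++
~+++
step 1: ++~+
~~++
~+++
~+++
step 2: ++~+
~~++
~~++
+~~+
step 3: +++~
~~+~
~~++
+~~+
step 4: ++++
~~~+
~~+~
+~~+
step 5: ++++
~~~+
~++~
~+++
step 6: ++++
~~~+
~+~~
~~~~
step 7: ++++
~~~+
~~~~
+++~
step 8: ++++
~~++
~+++
++~~
step 9: +~~~
~~~+
~+++
++~~
step 10: +~~~
~~~~
~+~~
++~+
step 11: ++++
~~+~
~+~~
++~+
step 12: ++++
+~+~
+~~~
~+~+
step 13: ++++
+~+~
~~~~
+~~+
step 14: +~++
~+~~
~+~~
+~~+
step 15: +~++
~+~~
~++~
+++~
step 16: +~++
~+~~
~~+~
~~~~
step 17: +~++
++~~
+++~
+~~~
step 18: +~++
++~~
++++
+~++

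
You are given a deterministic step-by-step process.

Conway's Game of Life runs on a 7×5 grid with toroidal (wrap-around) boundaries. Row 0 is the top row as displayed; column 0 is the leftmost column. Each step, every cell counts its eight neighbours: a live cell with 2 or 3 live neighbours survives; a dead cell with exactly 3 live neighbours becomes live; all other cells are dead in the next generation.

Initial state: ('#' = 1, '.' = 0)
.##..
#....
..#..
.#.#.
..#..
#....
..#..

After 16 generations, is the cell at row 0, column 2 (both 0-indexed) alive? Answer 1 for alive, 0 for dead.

0

0) .##..
#....
..#..
.#.#.
..#..
#....
..#..
1) .##..
..#..
.##..
.#.#.
.##..
.#...
..#..
2) .###.
...#.
.#.#.
#..#.
##...
.#...
..#..
3) .#.#.
.#.##
...#.
#....
###.#
###..
...#.
4) #..#.
#..##
#.##.
#.##.
..###
.....
#..##
5) .##..
#....
#....
#....
.##.#
#.#..
#..#.
6) ###.#
#....
##..#
#...#
..###
#.#..
#..##
7) ..#..
..##.
.#...
..#..
..#..
#.#..
.....
8) ..##.
.###.
.#.#.
.##..
..##.
.#...
.#...
9) ...#.
.#..#
#..#.
.#...
...#.
.#...
.#...
10) #.#..
#.###
###.#
..#.#
..#..
..#..
..#..
11) #.#..
.....
.....
..#.#
.##..
.###.
..##.
12) .###.
.....
.....
.###.
#....
.....
....#
13) ..##.
..#..
..#..
.##..
.##..
.....
..##.
14) .#...
.##..
..##.
...#.
.##..
.#.#.
..##.
15) .#.#.
.#.#.
.#.#.
.#.#.
.#.#.
.#.#.
.#.#.
16) ##.##
##.##
##.##
##.##
##.##
##.##
##.##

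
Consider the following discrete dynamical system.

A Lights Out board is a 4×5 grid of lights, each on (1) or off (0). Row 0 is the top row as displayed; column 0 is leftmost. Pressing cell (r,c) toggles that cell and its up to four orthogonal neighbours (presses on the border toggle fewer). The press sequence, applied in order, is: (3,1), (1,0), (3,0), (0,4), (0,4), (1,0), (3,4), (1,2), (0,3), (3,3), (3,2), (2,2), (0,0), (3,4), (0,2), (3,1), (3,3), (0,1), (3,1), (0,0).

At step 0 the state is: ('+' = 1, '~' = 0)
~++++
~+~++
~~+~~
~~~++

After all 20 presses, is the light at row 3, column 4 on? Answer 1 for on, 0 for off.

1

k=0  ~++++
~+~++
~~+~~
~~~++
k=1  ~++++
~+~++
~++~~
+++++
k=2  +++++
+~~++
+++~~
+++++
k=3  +++++
+~~++
~++~~
~~+++
k=4  +++~~
+~~+~
~++~~
~~+++
k=5  +++++
+~~++
~++~~
~~+++
k=6  ~++++
~+~++
+++~~
~~+++
k=7  ~++++
~+~++
+++~+
~~+~~
k=8  ~+~++
~~+~+
++~~+
~~+~~
k=9  ~++~~
~~+++
++~~+
~~+~~
k=10  ~++~~
~~+++
++~++
~~~++
k=11  ~++~~
~~+++
+++++
~++~+
k=12  ~++~~
~~~++
+~~~+
~+~~+
k=13  +~+~~
+~~++
+~~~+
~+~~+
k=14  +~+~~
+~~++
+~~~~
~+~+~
k=15  ++~+~
+~+++
+~~~~
~+~+~
k=16  ++~+~
+~+++
++~~~
+~++~
k=17  ++~+~
+~+++
++~+~
+~~~+
k=18  ~~++~
+++++
++~+~
+~~~+
k=19  ~~++~
+++++
+~~+~
~++~+
k=20  ++++~
~++++
+~~+~
~++~+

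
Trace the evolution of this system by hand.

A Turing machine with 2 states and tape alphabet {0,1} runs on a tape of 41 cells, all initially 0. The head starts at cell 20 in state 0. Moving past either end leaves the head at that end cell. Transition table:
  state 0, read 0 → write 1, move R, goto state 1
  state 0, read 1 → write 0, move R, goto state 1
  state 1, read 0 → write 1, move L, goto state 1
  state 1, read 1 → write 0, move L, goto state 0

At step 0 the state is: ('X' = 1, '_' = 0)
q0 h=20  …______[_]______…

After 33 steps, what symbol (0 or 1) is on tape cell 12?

1

[0] q0 h=20  …______[_]______…
[1] q1 h=21  …_____X[_]______…
[2] q1 h=20  …______[X]X_____…
[3] q0 h=19  …______[_]_X____…
[4] q1 h=20  …_____X[_]X_____…
[5] q1 h=19  …______[X]XX____…
[6] q0 h=18  …______[_]_XX___…
[7] q1 h=19  …_____X[_]XX____…
[8] q1 h=18  …______[X]XXX___…
[9] q0 h=17  …______[_]_XXX__…
[10] q1 h=18  …_____X[_]XXX___…
[11] q1 h=17  …______[X]XXXX__…
[12] q0 h=16  …______[_]_XXXX_…
[13] q1 h=17  …_____X[_]XXXX__…
[14] q1 h=16  …______[X]XXXXX_…
[15] q0 h=15  …______[_]_XXXXX…
[16] q1 h=16  …_____X[_]XXXXX_…
[17] q1 h=15  …______[X]XXXXXX…
[18] q0 h=14  …______[_]_XXXXX…
[19] q1 h=15  …_____X[_]XXXXXX…
[20] q1 h=14  …______[X]XXXXXX…
[21] q0 h=13  …______[_]_XXXXX…
[22] q1 h=14  …_____X[_]XXXXXX…
[23] q1 h=13  …______[X]XXXXXX…
[24] q0 h=12  …______[_]_XXXXX…
[25] q1 h=13  …_____X[_]XXXXXX…
[26] q1 h=12  …______[X]XXXXXX…
[27] q0 h=11  …______[_]_XXXXX…
[28] q1 h=12  …_____X[_]XXXXXX…
[29] q1 h=11  …______[X]XXXXXX…
[30] q0 h=10  …______[_]_XXXXX…
[31] q1 h=11  …_____X[_]XXXXXX…
[32] q1 h=10  …______[X]XXXXXX…
[33] q0 h= 9  …______[_]_XXXXX…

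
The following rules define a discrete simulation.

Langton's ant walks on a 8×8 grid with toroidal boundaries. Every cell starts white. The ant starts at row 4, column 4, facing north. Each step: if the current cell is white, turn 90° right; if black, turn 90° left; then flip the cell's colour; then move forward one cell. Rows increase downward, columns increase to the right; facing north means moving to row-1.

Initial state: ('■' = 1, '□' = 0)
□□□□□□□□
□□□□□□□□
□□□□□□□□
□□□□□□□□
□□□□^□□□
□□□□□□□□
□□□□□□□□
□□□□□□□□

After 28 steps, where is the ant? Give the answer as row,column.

0) □□□□□□□□
□□□□□□□□
□□□□□□□□
□□□□□□□□
□□□□^□□□
□□□□□□□□
□□□□□□□□
□□□□□□□□
1) □□□□□□□□
□□□□□□□□
□□□□□□□□
□□□□□□□□
□□□□■>□□
□□□□□□□□
□□□□□□□□
□□□□□□□□
2) □□□□□□□□
□□□□□□□□
□□□□□□□□
□□□□□□□□
□□□□■■□□
□□□□□v□□
□□□□□□□□
□□□□□□□□
3) □□□□□□□□
□□□□□□□□
□□□□□□□□
□□□□□□□□
□□□□■■□□
□□□□<■□□
□□□□□□□□
□□□□□□□□
4) □□□□□□□□
□□□□□□□□
□□□□□□□□
□□□□□□□□
□□□□^■□□
□□□□■■□□
□□□□□□□□
□□□□□□□□
5) □□□□□□□□
□□□□□□□□
□□□□□□□□
□□□□□□□□
□□□<□■□□
□□□□■■□□
□□□□□□□□
□□□□□□□□
6) □□□□□□□□
□□□□□□□□
□□□□□□□□
□□□^□□□□
□□□■□■□□
□□□□■■□□
□□□□□□□□
□□□□□□□□
7) □□□□□□□□
□□□□□□□□
□□□□□□□□
□□□■>□□□
□□□■□■□□
□□□□■■□□
□□□□□□□□
□□□□□□□□
8) □□□□□□□□
□□□□□□□□
□□□□□□□□
□□□■■□□□
□□□■v■□□
□□□□■■□□
□□□□□□□□
□□□□□□□□
9) □□□□□□□□
□□□□□□□□
□□□□□□□□
□□□■■□□□
□□□<■■□□
□□□□■■□□
□□□□□□□□
□□□□□□□□
10) □□□□□□□□
□□□□□□□□
□□□□□□□□
□□□■■□□□
□□□□■■□□
□□□v■■□□
□□□□□□□□
□□□□□□□□
11) □□□□□□□□
□□□□□□□□
□□□□□□□□
□□□■■□□□
□□□□■■□□
□□<■■■□□
□□□□□□□□
□□□□□□□□
12) □□□□□□□□
□□□□□□□□
□□□□□□□□
□□□■■□□□
□□^□■■□□
□□■■■■□□
□□□□□□□□
□□□□□□□□
13) □□□□□□□□
□□□□□□□□
□□□□□□□□
□□□■■□□□
□□■>■■□□
□□■■■■□□
□□□□□□□□
□□□□□□□□
14) □□□□□□□□
□□□□□□□□
□□□□□□□□
□□□■■□□□
□□■■■■□□
□□■v■■□□
□□□□□□□□
□□□□□□□□
15) □□□□□□□□
□□□□□□□□
□□□□□□□□
□□□■■□□□
□□■■■■□□
□□■□>■□□
□□□□□□□□
□□□□□□□□
16) □□□□□□□□
□□□□□□□□
□□□□□□□□
□□□■■□□□
□□■■^■□□
□□■□□■□□
□□□□□□□□
□□□□□□□□
17) □□□□□□□□
□□□□□□□□
□□□□□□□□
□□□■■□□□
□□■<□■□□
□□■□□■□□
□□□□□□□□
□□□□□□□□
18) □□□□□□□□
□□□□□□□□
□□□□□□□□
□□□■■□□□
□□■□□■□□
□□■v□■□□
□□□□□□□□
□□□□□□□□
19) □□□□□□□□
□□□□□□□□
□□□□□□□□
□□□■■□□□
□□■□□■□□
□□<■□■□□
□□□□□□□□
□□□□□□□□
20) □□□□□□□□
□□□□□□□□
□□□□□□□□
□□□■■□□□
□□■□□■□□
□□□■□■□□
□□v□□□□□
□□□□□□□□
21) □□□□□□□□
□□□□□□□□
□□□□□□□□
□□□■■□□□
□□■□□■□□
□□□■□■□□
□<■□□□□□
□□□□□□□□
22) □□□□□□□□
□□□□□□□□
□□□□□□□□
□□□■■□□□
□□■□□■□□
□^□■□■□□
□■■□□□□□
□□□□□□□□
23) □□□□□□□□
□□□□□□□□
□□□□□□□□
□□□■■□□□
□□■□□■□□
□■>■□■□□
□■■□□□□□
□□□□□□□□
24) □□□□□□□□
□□□□□□□□
□□□□□□□□
□□□■■□□□
□□■□□■□□
□■■■□■□□
□■v□□□□□
□□□□□□□□
25) □□□□□□□□
□□□□□□□□
□□□□□□□□
□□□■■□□□
□□■□□■□□
□■■■□■□□
□■□>□□□□
□□□□□□□□
26) □□□□□□□□
□□□□□□□□
□□□□□□□□
□□□■■□□□
□□■□□■□□
□■■■□■□□
□■□■□□□□
□□□v□□□□
27) □□□□□□□□
□□□□□□□□
□□□□□□□□
□□□■■□□□
□□■□□■□□
□■■■□■□□
□■□■□□□□
□□<■□□□□
28) □□□□□□□□
□□□□□□□□
□□□□□□□□
□□□■■□□□
□□■□□■□□
□■■■□■□□
□■^■□□□□
□□■■□□□□

6,2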